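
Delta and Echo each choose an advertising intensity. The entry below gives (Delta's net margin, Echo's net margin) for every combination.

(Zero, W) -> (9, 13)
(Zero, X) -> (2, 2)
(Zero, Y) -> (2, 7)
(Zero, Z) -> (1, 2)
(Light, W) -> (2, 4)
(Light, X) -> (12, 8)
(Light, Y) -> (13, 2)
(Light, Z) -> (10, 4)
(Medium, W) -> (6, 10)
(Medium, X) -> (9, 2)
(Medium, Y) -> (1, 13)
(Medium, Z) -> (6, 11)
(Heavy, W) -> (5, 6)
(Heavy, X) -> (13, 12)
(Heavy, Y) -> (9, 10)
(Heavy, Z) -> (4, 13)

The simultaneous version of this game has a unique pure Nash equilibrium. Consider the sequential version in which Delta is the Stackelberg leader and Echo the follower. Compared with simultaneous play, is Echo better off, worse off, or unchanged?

worse off

Backward induction with Delta moving first.
- Zero: BR = W, leader payoff 9.
- Light: BR = X, leader payoff 12.
- Medium: BR = Y, leader payoff 1.
- Heavy: BR = Z, leader payoff 4.
Among 9, 12, 1, 4, the best is 12 at Light. Subgame-perfect outcome: (Light, X) with payoffs (12, 8).
Now find the simultaneous Nash equilibrium.
Delta's best replies: W→Zero; X→Heavy; Y→Light; Z→Light.
Echo's best replies: Zero→W; Light→X; Medium→Y; Heavy→Z.
Only (Zero, W) has each player best-responding; Nash payoffs (9, 13).
Echo earns 8 sequentially versus 13 at the Nash outcome: worse off.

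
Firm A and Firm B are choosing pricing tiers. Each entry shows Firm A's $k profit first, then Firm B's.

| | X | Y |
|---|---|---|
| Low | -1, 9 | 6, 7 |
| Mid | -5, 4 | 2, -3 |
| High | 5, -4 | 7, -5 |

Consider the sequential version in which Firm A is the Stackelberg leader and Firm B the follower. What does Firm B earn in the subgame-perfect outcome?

Solve by backward induction (Firm A leads).
- Low: Firm B compares 9, 7 and picks X; Firm A would get -1.
- Mid: Firm B compares 4, -3 and picks X; Firm A would get -5.
- High: Firm B compares -4, -5 and picks X; Firm A would get 5.
Among -1, -5, 5, the best is 5 at High. Subgame-perfect outcome: (High, X) with payoffs (5, -4).

-4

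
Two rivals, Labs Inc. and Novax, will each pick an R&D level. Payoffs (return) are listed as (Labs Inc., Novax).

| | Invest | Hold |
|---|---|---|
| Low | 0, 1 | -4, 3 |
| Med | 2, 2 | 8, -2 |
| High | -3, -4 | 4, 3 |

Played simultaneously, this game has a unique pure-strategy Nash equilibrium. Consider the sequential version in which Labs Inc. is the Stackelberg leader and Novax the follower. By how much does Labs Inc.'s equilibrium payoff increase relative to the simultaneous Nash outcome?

2

Work backward from Novax's decision.
- Low: BR = Hold, leader payoff -4.
- Med: BR = Invest, leader payoff 2.
- High: BR = Hold, leader payoff 4.
Maximizing over -4, 2, 4, Labs Inc. chooses High. Subgame-perfect outcome: (High, Hold) with payoffs (4, 3).
Now find the simultaneous Nash equilibrium.
Labs Inc.'s best replies: Invest→Med; Hold→Med.
Novax's best replies: Low→Hold; Med→Invest; High→Hold.
The unique mutual best reply is (Med, Invest), giving (2, 2).
Labs Inc.'s commitment gain: 4 − 2 = 2.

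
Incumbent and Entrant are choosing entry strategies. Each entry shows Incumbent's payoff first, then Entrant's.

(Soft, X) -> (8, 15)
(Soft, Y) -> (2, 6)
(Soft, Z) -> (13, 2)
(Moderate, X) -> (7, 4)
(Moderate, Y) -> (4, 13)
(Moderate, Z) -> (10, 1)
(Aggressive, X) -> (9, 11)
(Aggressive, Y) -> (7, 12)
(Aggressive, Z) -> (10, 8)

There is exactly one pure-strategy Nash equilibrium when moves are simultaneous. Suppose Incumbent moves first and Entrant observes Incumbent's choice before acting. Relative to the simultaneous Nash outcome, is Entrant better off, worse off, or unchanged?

Entrant best-responds to each possible Incumbent move:
- Soft: Entrant compares 15, 6, 2 and picks X; Incumbent would get 8.
- Moderate: Entrant compares 4, 13, 1 and picks Y; Incumbent would get 4.
- Aggressive: Entrant compares 11, 12, 8 and picks Y; Incumbent would get 7.
Maximizing over 8, 4, 7, Incumbent chooses Soft. Subgame-perfect outcome: (Soft, X) with payoffs (8, 15).
Under simultaneous play:
Incumbent's best replies: X→Aggressive; Y→Aggressive; Z→Soft.
Entrant's best replies: Soft→X; Moderate→Y; Aggressive→Y.
Only (Aggressive, Y) has each player best-responding; Nash payoffs (7, 12).
Entrant earns 15 sequentially versus 12 at the Nash outcome: better off.

better off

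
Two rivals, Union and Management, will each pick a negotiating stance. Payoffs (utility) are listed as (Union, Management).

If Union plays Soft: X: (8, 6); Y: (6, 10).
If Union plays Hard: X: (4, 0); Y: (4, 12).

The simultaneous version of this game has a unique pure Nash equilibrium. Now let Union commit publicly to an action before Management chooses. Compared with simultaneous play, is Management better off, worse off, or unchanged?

unchanged

Work backward from Management's decision.
- Soft: BR = Y, leader payoff 6.
- Hard: BR = Y, leader payoff 4.
Among 6, 4, the best is 6 at Soft. Subgame-perfect outcome: (Soft, Y) with payoffs (6, 10).
Under simultaneous play:
Union's best replies: X→Soft; Y→Soft.
Management's best replies: Soft→Y; Hard→Y.
The unique mutual best reply is (Soft, Y), giving (6, 10).
Management earns 10 sequentially versus 10 at the Nash outcome: unchanged.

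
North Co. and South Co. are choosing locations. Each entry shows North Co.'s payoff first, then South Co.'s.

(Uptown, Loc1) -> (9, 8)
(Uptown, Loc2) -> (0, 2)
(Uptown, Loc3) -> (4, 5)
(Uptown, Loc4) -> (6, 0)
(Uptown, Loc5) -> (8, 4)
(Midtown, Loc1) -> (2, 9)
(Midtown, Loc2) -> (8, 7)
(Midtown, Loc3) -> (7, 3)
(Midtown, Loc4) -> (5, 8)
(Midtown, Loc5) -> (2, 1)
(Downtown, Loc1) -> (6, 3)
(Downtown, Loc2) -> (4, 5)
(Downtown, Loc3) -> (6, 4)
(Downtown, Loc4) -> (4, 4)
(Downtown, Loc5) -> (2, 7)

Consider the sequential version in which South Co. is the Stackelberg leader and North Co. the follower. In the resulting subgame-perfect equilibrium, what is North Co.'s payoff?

9

Work backward from North Co.'s decision.
- Loc1: North Co. compares 9, 2, 6 and picks Uptown; South Co. would get 8.
- Loc2: North Co. compares 0, 8, 4 and picks Midtown; South Co. would get 7.
- Loc3: North Co. compares 4, 7, 6 and picks Midtown; South Co. would get 3.
- Loc4: North Co. compares 6, 5, 4 and picks Uptown; South Co. would get 0.
- Loc5: North Co. compares 8, 2, 2 and picks Uptown; South Co. would get 4.
Among 8, 7, 3, 0, 4, the best is 8 at Loc1. Subgame-perfect outcome: (Uptown, Loc1) with payoffs (9, 8).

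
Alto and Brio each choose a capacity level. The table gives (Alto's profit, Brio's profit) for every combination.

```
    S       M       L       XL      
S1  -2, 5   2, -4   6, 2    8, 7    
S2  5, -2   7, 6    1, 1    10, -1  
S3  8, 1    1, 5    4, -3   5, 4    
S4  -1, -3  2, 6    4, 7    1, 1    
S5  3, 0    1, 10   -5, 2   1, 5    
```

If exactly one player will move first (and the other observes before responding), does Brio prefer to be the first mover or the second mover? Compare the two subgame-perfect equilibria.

second

If Alto leads: Brio's best replies are S1→XL, S2→M, S3→M, S4→L, S5→M; Alto's induced payoffs 8, 7, 1, 4, 1; outcome (S1, XL), payoffs (8, 7).
If Brio leads: Alto's best replies are S→S3, M→S2, L→S1, XL→S2; Brio's induced payoffs 1, 6, 2, -1; outcome (S2, M), payoffs (7, 6).
Brio gets 6 moving first and 7 moving second, so Brio prefers to move second.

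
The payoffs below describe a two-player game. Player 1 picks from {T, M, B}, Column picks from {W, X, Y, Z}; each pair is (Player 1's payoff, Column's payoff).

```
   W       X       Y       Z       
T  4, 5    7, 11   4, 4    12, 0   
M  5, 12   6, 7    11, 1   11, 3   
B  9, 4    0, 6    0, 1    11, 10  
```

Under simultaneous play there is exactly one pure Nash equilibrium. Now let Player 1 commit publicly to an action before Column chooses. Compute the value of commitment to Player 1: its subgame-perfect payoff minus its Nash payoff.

Column best-responds to each possible Player 1 move:
- T: BR = X, leader payoff 7.
- M: BR = W, leader payoff 5.
- B: BR = Z, leader payoff 11.
Player 1's induced payoffs are 7, 5, 11, so Player 1 commits to B. Subgame-perfect outcome: (B, Z) with payoffs (11, 10).
For the simultaneous game, intersect best replies.
Player 1's best replies: W→B; X→T; Y→M; Z→T.
Column's best replies: T→X; M→W; B→Z.
The unique mutual best reply is (T, X), giving (7, 11).
Player 1's commitment gain: 11 − 7 = 4.

4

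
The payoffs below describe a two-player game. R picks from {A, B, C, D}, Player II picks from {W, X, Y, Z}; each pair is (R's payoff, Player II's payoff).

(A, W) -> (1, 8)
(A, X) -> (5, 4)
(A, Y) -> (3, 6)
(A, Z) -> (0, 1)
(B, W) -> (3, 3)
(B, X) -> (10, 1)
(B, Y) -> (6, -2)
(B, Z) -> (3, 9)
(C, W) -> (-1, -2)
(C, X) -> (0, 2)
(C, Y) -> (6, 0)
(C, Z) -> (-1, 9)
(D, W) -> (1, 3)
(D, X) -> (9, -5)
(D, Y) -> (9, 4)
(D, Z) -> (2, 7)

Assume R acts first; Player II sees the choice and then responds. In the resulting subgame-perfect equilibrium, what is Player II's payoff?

9

Player II best-responds to each possible R move:
- A → Player II plays W (best of 8, 4, 6, 1); R gets 1.
- B → Player II plays Z (best of 3, 1, -2, 9); R gets 3.
- C → Player II plays Z (best of -2, 2, 0, 9); R gets -1.
- D → Player II plays Z (best of 3, -5, 4, 7); R gets 2.
Maximizing over 1, 3, -1, 2, R chooses B. Subgame-perfect outcome: (B, Z) with payoffs (3, 9).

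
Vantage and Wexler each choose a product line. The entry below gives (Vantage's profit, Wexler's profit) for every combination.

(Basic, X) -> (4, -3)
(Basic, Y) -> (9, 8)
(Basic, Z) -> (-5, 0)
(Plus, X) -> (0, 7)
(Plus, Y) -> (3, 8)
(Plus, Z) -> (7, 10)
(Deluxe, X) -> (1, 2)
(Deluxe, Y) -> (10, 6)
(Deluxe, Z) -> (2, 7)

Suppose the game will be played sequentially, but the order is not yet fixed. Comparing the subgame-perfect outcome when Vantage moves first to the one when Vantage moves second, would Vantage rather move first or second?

If Vantage leads: Wexler's best replies are Basic→Y, Plus→Z, Deluxe→Z; Vantage's induced payoffs 9, 7, 2; outcome (Basic, Y), payoffs (9, 8).
If Wexler leads: Vantage's best replies are X→Basic, Y→Deluxe, Z→Plus; Wexler's induced payoffs -3, 6, 10; outcome (Plus, Z), payoffs (7, 10).
Vantage gets 9 moving first and 7 moving second, so Vantage prefers to move first.

first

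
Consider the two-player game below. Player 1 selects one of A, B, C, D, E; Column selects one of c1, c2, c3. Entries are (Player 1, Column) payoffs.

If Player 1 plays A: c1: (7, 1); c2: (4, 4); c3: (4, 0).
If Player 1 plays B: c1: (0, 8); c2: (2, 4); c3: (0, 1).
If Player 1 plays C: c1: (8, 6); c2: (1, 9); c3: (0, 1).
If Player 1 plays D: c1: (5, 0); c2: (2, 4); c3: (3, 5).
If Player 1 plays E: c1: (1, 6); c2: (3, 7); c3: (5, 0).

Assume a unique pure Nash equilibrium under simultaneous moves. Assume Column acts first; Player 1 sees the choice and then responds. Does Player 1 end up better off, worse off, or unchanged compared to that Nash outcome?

better off

Work backward from Player 1's decision.
- c1: BR = C, leader payoff 6.
- c2: BR = A, leader payoff 4.
- c3: BR = E, leader payoff 0.
Maximizing over 6, 4, 0, Column chooses c1. Subgame-perfect outcome: (C, c1) with payoffs (8, 6).
Now find the simultaneous Nash equilibrium.
Player 1's best replies: c1→C; c2→A; c3→E.
Column's best replies: A→c2; B→c1; C→c2; D→c3; E→c2.
Only (A, c2) has each player best-responding; Nash payoffs (4, 4).
Player 1 earns 8 sequentially versus 4 at the Nash outcome: better off.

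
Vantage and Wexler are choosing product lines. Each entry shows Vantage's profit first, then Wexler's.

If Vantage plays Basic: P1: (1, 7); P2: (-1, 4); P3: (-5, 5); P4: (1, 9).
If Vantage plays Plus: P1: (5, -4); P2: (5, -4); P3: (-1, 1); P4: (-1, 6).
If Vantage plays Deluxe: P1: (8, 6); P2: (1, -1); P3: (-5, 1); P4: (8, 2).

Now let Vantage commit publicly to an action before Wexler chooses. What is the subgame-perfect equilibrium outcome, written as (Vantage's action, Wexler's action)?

(Deluxe, P1)

Backward induction with Vantage moving first.
- Basic: BR = P4, leader payoff 1.
- Plus: BR = P4, leader payoff -1.
- Deluxe: BR = P1, leader payoff 8.
Among 1, -1, 8, the best is 8 at Deluxe. Subgame-perfect outcome: (Deluxe, P1) with payoffs (8, 6).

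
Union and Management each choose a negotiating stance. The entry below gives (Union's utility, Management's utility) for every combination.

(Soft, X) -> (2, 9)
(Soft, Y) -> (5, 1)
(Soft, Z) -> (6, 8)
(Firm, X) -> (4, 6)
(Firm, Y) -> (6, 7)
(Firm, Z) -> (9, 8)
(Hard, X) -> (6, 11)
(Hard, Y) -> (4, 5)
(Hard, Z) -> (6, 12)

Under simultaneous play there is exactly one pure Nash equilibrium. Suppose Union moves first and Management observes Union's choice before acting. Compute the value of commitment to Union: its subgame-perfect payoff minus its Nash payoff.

0

Work backward from Management's decision.
- Soft: Management compares 9, 1, 8 and picks X; Union would get 2.
- Firm: Management compares 6, 7, 8 and picks Z; Union would get 9.
- Hard: Management compares 11, 5, 12 and picks Z; Union would get 6.
Maximizing over 2, 9, 6, Union chooses Firm. Subgame-perfect outcome: (Firm, Z) with payoffs (9, 8).
Under simultaneous play:
Union's best replies: X→Hard; Y→Firm; Z→Firm.
Management's best replies: Soft→X; Firm→Z; Hard→Z.
Only (Firm, Z) has each player best-responding; Nash payoffs (9, 8).
Union's commitment gain: 9 − 9 = 0.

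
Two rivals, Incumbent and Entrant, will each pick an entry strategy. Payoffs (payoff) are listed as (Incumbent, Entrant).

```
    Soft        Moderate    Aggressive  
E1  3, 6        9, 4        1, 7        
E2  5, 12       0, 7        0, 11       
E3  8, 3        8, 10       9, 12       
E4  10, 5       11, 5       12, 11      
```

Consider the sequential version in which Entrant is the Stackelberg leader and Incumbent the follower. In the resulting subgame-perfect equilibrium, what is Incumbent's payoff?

Incumbent best-responds to each possible Entrant move:
- Soft: Incumbent compares 3, 5, 8, 10 and picks E4; Entrant would get 5.
- Moderate: Incumbent compares 9, 0, 8, 11 and picks E4; Entrant would get 5.
- Aggressive: Incumbent compares 1, 0, 9, 12 and picks E4; Entrant would get 11.
Maximizing over 5, 5, 11, Entrant chooses Aggressive. Subgame-perfect outcome: (E4, Aggressive) with payoffs (12, 11).

12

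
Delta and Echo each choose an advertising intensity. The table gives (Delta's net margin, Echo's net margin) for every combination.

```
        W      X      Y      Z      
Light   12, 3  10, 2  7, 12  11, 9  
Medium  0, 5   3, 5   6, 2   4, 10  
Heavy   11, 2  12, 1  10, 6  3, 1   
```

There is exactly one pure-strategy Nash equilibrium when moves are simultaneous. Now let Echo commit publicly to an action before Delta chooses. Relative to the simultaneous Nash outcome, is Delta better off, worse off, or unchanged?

Solve by backward induction (Echo leads).
- W: Delta compares 12, 0, 11 and picks Light; Echo would get 3.
- X: Delta compares 10, 3, 12 and picks Heavy; Echo would get 1.
- Y: Delta compares 7, 6, 10 and picks Heavy; Echo would get 6.
- Z: Delta compares 11, 4, 3 and picks Light; Echo would get 9.
Maximizing over 3, 1, 6, 9, Echo chooses Z. Subgame-perfect outcome: (Light, Z) with payoffs (11, 9).
Under simultaneous play:
Delta's best replies: W→Light; X→Heavy; Y→Heavy; Z→Light.
Echo's best replies: Light→Y; Medium→Z; Heavy→Y.
The unique mutual best reply is (Heavy, Y), giving (10, 6).
Delta earns 11 sequentially versus 10 at the Nash outcome: better off.

better off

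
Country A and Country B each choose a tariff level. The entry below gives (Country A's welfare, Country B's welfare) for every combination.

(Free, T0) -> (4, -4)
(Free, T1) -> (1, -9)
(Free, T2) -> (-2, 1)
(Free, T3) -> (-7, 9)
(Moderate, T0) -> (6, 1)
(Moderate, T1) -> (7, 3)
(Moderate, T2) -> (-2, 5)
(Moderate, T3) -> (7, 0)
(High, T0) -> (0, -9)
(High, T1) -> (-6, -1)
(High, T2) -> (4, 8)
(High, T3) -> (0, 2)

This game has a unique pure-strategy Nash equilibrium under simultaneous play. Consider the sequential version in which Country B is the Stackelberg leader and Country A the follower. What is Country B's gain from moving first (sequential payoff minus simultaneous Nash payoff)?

Solve by backward induction (Country B leads).
- T0: BR = Moderate, leader payoff 1.
- T1: BR = Moderate, leader payoff 3.
- T2: BR = High, leader payoff 8.
- T3: BR = Moderate, leader payoff 0.
Maximizing over 1, 3, 8, 0, Country B chooses T2. Subgame-perfect outcome: (High, T2) with payoffs (4, 8).
For the simultaneous game, intersect best replies.
Country A's best replies: T0→Moderate; T1→Moderate; T2→High; T3→Moderate.
Country B's best replies: Free→T3; Moderate→T2; High→T2.
The unique mutual best reply is (High, T2), giving (4, 8).
Country B's commitment gain: 8 − 8 = 0.

0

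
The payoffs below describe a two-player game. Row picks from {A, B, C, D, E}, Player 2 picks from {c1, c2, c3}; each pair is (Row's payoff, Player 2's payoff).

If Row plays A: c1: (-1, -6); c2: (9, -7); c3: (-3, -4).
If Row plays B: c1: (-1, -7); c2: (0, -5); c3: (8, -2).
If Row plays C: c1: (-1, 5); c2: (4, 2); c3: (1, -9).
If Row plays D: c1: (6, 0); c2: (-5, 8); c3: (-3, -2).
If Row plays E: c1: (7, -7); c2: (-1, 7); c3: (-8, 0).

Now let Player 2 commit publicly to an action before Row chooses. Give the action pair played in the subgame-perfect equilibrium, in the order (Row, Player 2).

(B, c3)

Backward induction with Player 2 moving first.
- c1 → Row plays E (best of -1, -1, -1, 6, 7); Player 2 gets -7.
- c2 → Row plays A (best of 9, 0, 4, -5, -1); Player 2 gets -7.
- c3 → Row plays B (best of -3, 8, 1, -3, -8); Player 2 gets -2.
Among -7, -7, -2, the best is -2 at c3. Subgame-perfect outcome: (B, c3) with payoffs (8, -2).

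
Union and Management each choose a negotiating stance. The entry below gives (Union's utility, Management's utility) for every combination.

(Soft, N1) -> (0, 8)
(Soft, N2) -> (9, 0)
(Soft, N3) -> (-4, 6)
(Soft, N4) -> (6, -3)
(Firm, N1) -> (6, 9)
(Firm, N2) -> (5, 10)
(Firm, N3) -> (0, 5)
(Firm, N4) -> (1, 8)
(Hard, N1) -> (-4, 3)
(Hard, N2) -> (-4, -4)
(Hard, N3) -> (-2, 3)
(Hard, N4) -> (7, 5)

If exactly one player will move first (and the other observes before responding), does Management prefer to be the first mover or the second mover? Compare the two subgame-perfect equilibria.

first

If Union leads: Management's best replies are Soft→N1, Firm→N2, Hard→N4; Union's induced payoffs 0, 5, 7; outcome (Hard, N4), payoffs (7, 5).
If Management leads: Union's best replies are N1→Firm, N2→Soft, N3→Firm, N4→Hard; Management's induced payoffs 9, 0, 5, 5; outcome (Firm, N1), payoffs (6, 9).
Management gets 9 moving first and 5 moving second, so Management prefers to move first.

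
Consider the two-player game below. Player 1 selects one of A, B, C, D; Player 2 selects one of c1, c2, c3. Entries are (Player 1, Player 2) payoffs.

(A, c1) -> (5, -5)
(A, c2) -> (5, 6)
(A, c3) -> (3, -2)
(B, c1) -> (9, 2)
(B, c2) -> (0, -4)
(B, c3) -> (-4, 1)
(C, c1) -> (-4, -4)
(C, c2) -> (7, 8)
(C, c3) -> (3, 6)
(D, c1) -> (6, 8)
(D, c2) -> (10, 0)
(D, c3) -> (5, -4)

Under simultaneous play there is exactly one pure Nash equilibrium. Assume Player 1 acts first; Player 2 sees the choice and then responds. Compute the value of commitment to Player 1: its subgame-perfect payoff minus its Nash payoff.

0

Backward induction with Player 1 moving first.
- A: Player 2 compares -5, 6, -2 and picks c2; Player 1 would get 5.
- B: Player 2 compares 2, -4, 1 and picks c1; Player 1 would get 9.
- C: Player 2 compares -4, 8, 6 and picks c2; Player 1 would get 7.
- D: Player 2 compares 8, 0, -4 and picks c1; Player 1 would get 6.
Maximizing over 5, 9, 7, 6, Player 1 chooses B. Subgame-perfect outcome: (B, c1) with payoffs (9, 2).
Now find the simultaneous Nash equilibrium.
Player 1's best replies: c1→B; c2→D; c3→D.
Player 2's best replies: A→c2; B→c1; C→c2; D→c1.
Only (B, c1) has each player best-responding; Nash payoffs (9, 2).
Player 1's commitment gain: 9 − 9 = 0.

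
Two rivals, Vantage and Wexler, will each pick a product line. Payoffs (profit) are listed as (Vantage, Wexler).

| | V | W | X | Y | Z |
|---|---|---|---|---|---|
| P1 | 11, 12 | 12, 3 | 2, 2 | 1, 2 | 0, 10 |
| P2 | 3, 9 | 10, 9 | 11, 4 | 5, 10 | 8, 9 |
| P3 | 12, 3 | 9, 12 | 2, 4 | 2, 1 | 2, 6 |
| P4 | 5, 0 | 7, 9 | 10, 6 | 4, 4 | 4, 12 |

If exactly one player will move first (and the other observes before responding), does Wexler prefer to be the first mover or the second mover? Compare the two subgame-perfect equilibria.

If Vantage leads: Wexler's best replies are P1→V, P2→Y, P3→W, P4→Z; Vantage's induced payoffs 11, 5, 9, 4; outcome (P1, V), payoffs (11, 12).
If Wexler leads: Vantage's best replies are V→P3, W→P1, X→P2, Y→P2, Z→P2; Wexler's induced payoffs 3, 3, 4, 10, 9; outcome (P2, Y), payoffs (5, 10).
Wexler gets 10 moving first and 12 moving second, so Wexler prefers to move second.

second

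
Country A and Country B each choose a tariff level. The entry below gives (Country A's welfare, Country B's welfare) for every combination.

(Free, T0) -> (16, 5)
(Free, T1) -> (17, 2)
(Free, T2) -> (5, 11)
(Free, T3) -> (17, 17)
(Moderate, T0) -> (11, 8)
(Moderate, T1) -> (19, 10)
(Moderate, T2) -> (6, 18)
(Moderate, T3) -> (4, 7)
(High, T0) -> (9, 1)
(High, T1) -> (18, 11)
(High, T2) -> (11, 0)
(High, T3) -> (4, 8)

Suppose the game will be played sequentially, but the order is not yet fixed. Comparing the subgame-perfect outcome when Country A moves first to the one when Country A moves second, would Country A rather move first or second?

If Country A leads: Country B's best replies are Free→T3, Moderate→T2, High→T1; Country A's induced payoffs 17, 6, 18; outcome (High, T1), payoffs (18, 11).
If Country B leads: Country A's best replies are T0→Free, T1→Moderate, T2→High, T3→Free; Country B's induced payoffs 5, 10, 0, 17; outcome (Free, T3), payoffs (17, 17).
Country A gets 18 moving first and 17 moving second, so Country A prefers to move first.

first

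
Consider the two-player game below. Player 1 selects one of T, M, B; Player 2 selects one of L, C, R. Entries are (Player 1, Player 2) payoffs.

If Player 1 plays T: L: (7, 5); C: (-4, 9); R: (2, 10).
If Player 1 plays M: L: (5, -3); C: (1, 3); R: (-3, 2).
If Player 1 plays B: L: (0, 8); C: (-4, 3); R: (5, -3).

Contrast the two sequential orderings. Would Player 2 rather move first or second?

If Player 1 leads: Player 2's best replies are T→R, M→C, B→L; Player 1's induced payoffs 2, 1, 0; outcome (T, R), payoffs (2, 10).
If Player 2 leads: Player 1's best replies are L→T, C→M, R→B; Player 2's induced payoffs 5, 3, -3; outcome (T, L), payoffs (7, 5).
Player 2 gets 5 moving first and 10 moving second, so Player 2 prefers to move second.

second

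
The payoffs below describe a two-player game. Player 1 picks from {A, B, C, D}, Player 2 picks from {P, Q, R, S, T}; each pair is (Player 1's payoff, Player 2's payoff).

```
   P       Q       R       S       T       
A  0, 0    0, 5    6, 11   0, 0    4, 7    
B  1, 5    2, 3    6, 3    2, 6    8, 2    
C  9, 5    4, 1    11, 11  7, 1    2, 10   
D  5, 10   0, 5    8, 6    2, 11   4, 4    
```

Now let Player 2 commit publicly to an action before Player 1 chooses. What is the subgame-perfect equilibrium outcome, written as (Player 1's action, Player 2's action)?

Work backward from Player 1's decision.
- P: Player 1 compares 0, 1, 9, 5 and picks C; Player 2 would get 5.
- Q: Player 1 compares 0, 2, 4, 0 and picks C; Player 2 would get 1.
- R: Player 1 compares 6, 6, 11, 8 and picks C; Player 2 would get 11.
- S: Player 1 compares 0, 2, 7, 2 and picks C; Player 2 would get 1.
- T: Player 1 compares 4, 8, 2, 4 and picks B; Player 2 would get 2.
Among 5, 1, 11, 1, 2, the best is 11 at R. Subgame-perfect outcome: (C, R) with payoffs (11, 11).

(C, R)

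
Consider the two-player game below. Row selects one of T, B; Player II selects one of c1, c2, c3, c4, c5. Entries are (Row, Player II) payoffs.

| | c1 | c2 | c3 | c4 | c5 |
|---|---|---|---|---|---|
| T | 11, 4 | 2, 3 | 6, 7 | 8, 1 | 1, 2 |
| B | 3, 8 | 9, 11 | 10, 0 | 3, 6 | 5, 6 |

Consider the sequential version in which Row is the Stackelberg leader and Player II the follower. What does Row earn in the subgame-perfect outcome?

Work backward from Player II's decision.
- T: Player II compares 4, 3, 7, 1, 2 and picks c3; Row would get 6.
- B: Player II compares 8, 11, 0, 6, 6 and picks c2; Row would get 9.
Row's induced payoffs are 6, 9, so Row commits to B. Subgame-perfect outcome: (B, c2) with payoffs (9, 11).

9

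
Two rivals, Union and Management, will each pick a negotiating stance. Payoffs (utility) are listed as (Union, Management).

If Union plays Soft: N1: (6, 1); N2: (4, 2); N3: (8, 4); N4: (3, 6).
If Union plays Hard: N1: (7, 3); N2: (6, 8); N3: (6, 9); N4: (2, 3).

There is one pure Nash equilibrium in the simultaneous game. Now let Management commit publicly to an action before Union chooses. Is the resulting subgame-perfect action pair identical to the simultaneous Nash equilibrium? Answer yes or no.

no

Backward induction with Management moving first.
- N1 → Union plays Hard (best of 6, 7); Management gets 3.
- N2 → Union plays Hard (best of 4, 6); Management gets 8.
- N3 → Union plays Soft (best of 8, 6); Management gets 4.
- N4 → Union plays Soft (best of 3, 2); Management gets 6.
Management's induced payoffs are 3, 8, 4, 6, so Management commits to N2. Subgame-perfect outcome: (Hard, N2) with payoffs (6, 8).
For the simultaneous game, intersect best replies.
Union's best replies: N1→Hard; N2→Hard; N3→Soft; N4→Soft.
Management's best replies: Soft→N4; Hard→N3.
Only (Soft, N4) has each player best-responding; Nash payoffs (3, 6).
Sequential outcome (Hard, N2) differs from the Nash profile (Soft, N4).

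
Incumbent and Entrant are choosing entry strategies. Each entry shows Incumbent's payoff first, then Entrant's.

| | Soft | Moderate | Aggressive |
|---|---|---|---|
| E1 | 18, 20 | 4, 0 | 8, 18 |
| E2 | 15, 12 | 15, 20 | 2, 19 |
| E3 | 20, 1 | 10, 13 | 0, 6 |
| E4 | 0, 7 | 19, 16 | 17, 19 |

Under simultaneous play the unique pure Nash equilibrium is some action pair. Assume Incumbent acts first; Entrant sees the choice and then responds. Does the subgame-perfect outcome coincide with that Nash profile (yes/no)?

no

Backward induction with Incumbent moving first.
- E1: BR = Soft, leader payoff 18.
- E2: BR = Moderate, leader payoff 15.
- E3: BR = Moderate, leader payoff 10.
- E4: BR = Aggressive, leader payoff 17.
Incumbent's induced payoffs are 18, 15, 10, 17, so Incumbent commits to E1. Subgame-perfect outcome: (E1, Soft) with payoffs (18, 20).
Under simultaneous play:
Incumbent's best replies: Soft→E3; Moderate→E4; Aggressive→E4.
Entrant's best replies: E1→Soft; E2→Moderate; E3→Moderate; E4→Aggressive.
The unique mutual best reply is (E4, Aggressive), giving (17, 19).
Sequential outcome (E1, Soft) differs from the Nash profile (E4, Aggressive).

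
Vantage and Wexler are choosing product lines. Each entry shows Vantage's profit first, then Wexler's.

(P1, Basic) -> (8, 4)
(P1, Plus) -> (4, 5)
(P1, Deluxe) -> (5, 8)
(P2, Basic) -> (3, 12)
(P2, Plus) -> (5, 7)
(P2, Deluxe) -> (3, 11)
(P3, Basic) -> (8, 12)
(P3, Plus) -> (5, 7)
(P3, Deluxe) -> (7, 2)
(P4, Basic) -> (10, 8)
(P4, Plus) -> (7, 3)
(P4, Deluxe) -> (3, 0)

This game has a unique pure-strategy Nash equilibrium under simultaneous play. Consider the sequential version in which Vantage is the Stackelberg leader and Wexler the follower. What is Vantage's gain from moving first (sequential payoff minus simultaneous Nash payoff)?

Solve by backward induction (Vantage leads).
- P1: BR = Deluxe, leader payoff 5.
- P2: BR = Basic, leader payoff 3.
- P3: BR = Basic, leader payoff 8.
- P4: BR = Basic, leader payoff 10.
Vantage's induced payoffs are 5, 3, 8, 10, so Vantage commits to P4. Subgame-perfect outcome: (P4, Basic) with payoffs (10, 8).
For the simultaneous game, intersect best replies.
Vantage's best replies: Basic→P4; Plus→P4; Deluxe→P3.
Wexler's best replies: P1→Deluxe; P2→Basic; P3→Basic; P4→Basic.
Only (P4, Basic) has each player best-responding; Nash payoffs (10, 8).
Vantage's commitment gain: 10 − 10 = 0.

0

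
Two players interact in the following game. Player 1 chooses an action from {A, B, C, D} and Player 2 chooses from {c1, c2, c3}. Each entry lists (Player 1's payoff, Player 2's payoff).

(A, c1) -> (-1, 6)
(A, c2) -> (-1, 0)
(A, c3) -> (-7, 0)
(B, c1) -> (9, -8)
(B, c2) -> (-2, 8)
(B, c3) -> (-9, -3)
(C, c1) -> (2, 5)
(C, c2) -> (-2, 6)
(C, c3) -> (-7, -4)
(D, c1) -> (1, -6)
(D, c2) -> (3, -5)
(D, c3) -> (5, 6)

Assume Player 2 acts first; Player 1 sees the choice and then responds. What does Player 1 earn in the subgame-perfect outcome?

Solve by backward induction (Player 2 leads).
- c1: BR = B, leader payoff -8.
- c2: BR = D, leader payoff -5.
- c3: BR = D, leader payoff 6.
Player 2's induced payoffs are -8, -5, 6, so Player 2 commits to c3. Subgame-perfect outcome: (D, c3) with payoffs (5, 6).

5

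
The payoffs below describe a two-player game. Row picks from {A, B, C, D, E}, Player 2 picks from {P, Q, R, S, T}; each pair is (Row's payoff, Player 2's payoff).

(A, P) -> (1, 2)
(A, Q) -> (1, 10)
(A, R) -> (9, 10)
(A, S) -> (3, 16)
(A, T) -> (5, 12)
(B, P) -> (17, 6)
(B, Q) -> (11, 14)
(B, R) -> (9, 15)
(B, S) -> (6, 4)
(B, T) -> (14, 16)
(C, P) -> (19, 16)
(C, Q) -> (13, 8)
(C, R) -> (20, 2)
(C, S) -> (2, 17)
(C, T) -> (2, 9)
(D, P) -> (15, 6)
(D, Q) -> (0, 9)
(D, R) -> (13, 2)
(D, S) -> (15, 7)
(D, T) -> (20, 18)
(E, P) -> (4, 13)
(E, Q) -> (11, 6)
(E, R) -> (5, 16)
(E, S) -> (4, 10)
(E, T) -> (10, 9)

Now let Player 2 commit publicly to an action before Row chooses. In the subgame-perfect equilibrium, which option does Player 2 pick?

T

Row best-responds to each possible Player 2 move:
- P → Row plays C (best of 1, 17, 19, 15, 4); Player 2 gets 16.
- Q → Row plays C (best of 1, 11, 13, 0, 11); Player 2 gets 8.
- R → Row plays C (best of 9, 9, 20, 13, 5); Player 2 gets 2.
- S → Row plays D (best of 3, 6, 2, 15, 4); Player 2 gets 7.
- T → Row plays D (best of 5, 14, 2, 20, 10); Player 2 gets 18.
Among 16, 8, 2, 7, 18, the best is 18 at T. Subgame-perfect outcome: (D, T) with payoffs (20, 18).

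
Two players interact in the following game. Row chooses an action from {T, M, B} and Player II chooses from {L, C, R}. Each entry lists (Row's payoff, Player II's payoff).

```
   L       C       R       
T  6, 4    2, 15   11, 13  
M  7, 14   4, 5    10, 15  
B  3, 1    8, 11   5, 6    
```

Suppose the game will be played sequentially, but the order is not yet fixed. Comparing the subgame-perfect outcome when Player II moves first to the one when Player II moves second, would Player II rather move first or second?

If Row leads: Player II's best replies are T→C, M→R, B→C; Row's induced payoffs 2, 10, 8; outcome (M, R), payoffs (10, 15).
If Player II leads: Row's best replies are L→M, C→B, R→T; Player II's induced payoffs 14, 11, 13; outcome (M, L), payoffs (7, 14).
Player II gets 14 moving first and 15 moving second, so Player II prefers to move second.

second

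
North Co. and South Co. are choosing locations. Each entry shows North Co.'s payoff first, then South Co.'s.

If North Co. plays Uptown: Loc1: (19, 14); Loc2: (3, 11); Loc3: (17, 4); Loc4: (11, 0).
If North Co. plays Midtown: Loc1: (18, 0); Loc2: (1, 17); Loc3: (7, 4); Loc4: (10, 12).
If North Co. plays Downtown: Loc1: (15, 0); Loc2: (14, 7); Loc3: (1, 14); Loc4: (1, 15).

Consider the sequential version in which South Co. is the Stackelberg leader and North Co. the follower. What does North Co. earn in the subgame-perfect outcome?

North Co. best-responds to each possible South Co. move:
- Loc1: North Co. compares 19, 18, 15 and picks Uptown; South Co. would get 14.
- Loc2: North Co. compares 3, 1, 14 and picks Downtown; South Co. would get 7.
- Loc3: North Co. compares 17, 7, 1 and picks Uptown; South Co. would get 4.
- Loc4: North Co. compares 11, 10, 1 and picks Uptown; South Co. would get 0.
Among 14, 7, 4, 0, the best is 14 at Loc1. Subgame-perfect outcome: (Uptown, Loc1) with payoffs (19, 14).

19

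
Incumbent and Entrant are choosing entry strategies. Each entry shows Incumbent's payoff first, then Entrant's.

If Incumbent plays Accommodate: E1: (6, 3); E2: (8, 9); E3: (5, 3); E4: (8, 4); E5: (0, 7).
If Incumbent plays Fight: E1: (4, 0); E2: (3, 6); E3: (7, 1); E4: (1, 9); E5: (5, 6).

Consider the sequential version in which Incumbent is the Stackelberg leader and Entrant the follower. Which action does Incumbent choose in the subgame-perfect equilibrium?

Backward induction with Incumbent moving first.
- Accommodate → Entrant plays E2 (best of 3, 9, 3, 4, 7); Incumbent gets 8.
- Fight → Entrant plays E4 (best of 0, 6, 1, 9, 6); Incumbent gets 1.
Incumbent's induced payoffs are 8, 1, so Incumbent commits to Accommodate. Subgame-perfect outcome: (Accommodate, E2) with payoffs (8, 9).

Accommodate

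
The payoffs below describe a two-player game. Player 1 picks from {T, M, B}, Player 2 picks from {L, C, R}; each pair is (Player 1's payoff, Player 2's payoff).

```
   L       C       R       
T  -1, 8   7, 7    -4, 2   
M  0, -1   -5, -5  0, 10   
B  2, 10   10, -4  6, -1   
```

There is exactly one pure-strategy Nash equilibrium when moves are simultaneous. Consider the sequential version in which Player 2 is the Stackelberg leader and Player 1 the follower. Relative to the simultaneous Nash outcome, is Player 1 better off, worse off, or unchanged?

Work backward from Player 1's decision.
- L: Player 1 compares -1, 0, 2 and picks B; Player 2 would get 10.
- C: Player 1 compares 7, -5, 10 and picks B; Player 2 would get -4.
- R: Player 1 compares -4, 0, 6 and picks B; Player 2 would get -1.
Player 2's induced payoffs are 10, -4, -1, so Player 2 commits to L. Subgame-perfect outcome: (B, L) with payoffs (2, 10).
Now find the simultaneous Nash equilibrium.
Player 1's best replies: L→B; C→B; R→B.
Player 2's best replies: T→L; M→R; B→L.
The unique mutual best reply is (B, L), giving (2, 10).
Player 1 earns 2 sequentially versus 2 at the Nash outcome: unchanged.

unchanged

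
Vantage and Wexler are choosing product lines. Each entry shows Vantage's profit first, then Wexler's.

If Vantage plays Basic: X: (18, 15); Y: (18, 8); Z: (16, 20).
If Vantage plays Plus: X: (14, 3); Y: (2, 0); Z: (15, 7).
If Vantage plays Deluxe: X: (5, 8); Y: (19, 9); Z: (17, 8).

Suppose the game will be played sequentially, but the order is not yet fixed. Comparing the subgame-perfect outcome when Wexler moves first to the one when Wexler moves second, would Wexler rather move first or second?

If Vantage leads: Wexler's best replies are Basic→Z, Plus→Z, Deluxe→Y; Vantage's induced payoffs 16, 15, 19; outcome (Deluxe, Y), payoffs (19, 9).
If Wexler leads: Vantage's best replies are X→Basic, Y→Deluxe, Z→Deluxe; Wexler's induced payoffs 15, 9, 8; outcome (Basic, X), payoffs (18, 15).
Wexler gets 15 moving first and 9 moving second, so Wexler prefers to move first.

first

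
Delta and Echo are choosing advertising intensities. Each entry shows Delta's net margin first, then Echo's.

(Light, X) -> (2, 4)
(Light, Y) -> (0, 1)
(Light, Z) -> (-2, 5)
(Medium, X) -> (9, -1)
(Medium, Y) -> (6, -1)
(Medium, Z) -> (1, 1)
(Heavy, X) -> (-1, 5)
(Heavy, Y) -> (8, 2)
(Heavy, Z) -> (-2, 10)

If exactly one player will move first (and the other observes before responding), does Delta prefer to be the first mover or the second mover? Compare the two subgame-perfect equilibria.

second

If Delta leads: Echo's best replies are Light→Z, Medium→Z, Heavy→Z; Delta's induced payoffs -2, 1, -2; outcome (Medium, Z), payoffs (1, 1).
If Echo leads: Delta's best replies are X→Medium, Y→Heavy, Z→Medium; Echo's induced payoffs -1, 2, 1; outcome (Heavy, Y), payoffs (8, 2).
Delta gets 1 moving first and 8 moving second, so Delta prefers to move second.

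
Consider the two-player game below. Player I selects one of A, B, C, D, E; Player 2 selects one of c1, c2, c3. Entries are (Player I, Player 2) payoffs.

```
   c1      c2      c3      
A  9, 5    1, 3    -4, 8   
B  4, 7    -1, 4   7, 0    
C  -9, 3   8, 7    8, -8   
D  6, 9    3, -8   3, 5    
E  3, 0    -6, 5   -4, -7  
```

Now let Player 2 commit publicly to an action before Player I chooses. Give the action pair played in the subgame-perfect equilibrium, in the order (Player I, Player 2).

Backward induction with Player 2 moving first.
- c1: Player I compares 9, 4, -9, 6, 3 and picks A; Player 2 would get 5.
- c2: Player I compares 1, -1, 8, 3, -6 and picks C; Player 2 would get 7.
- c3: Player I compares -4, 7, 8, 3, -4 and picks C; Player 2 would get -8.
Among 5, 7, -8, the best is 7 at c2. Subgame-perfect outcome: (C, c2) with payoffs (8, 7).

(C, c2)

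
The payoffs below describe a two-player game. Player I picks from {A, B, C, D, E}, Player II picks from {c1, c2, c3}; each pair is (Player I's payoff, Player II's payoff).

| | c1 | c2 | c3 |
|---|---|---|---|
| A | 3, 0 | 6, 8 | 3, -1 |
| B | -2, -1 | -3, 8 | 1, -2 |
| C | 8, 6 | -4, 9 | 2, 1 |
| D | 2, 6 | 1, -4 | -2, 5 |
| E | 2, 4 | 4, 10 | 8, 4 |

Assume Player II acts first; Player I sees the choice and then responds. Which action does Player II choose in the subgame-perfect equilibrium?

c2

Backward induction with Player II moving first.
- c1: Player I compares 3, -2, 8, 2, 2 and picks C; Player II would get 6.
- c2: Player I compares 6, -3, -4, 1, 4 and picks A; Player II would get 8.
- c3: Player I compares 3, 1, 2, -2, 8 and picks E; Player II would get 4.
Player II's induced payoffs are 6, 8, 4, so Player II commits to c2. Subgame-perfect outcome: (A, c2) with payoffs (6, 8).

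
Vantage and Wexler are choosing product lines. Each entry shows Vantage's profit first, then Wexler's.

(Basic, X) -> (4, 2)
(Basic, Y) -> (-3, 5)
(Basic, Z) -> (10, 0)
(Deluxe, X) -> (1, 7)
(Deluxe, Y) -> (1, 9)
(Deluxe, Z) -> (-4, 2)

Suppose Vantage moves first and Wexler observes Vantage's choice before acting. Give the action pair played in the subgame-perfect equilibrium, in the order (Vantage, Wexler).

(Deluxe, Y)

Solve by backward induction (Vantage leads).
- Basic: Wexler compares 2, 5, 0 and picks Y; Vantage would get -3.
- Deluxe: Wexler compares 7, 9, 2 and picks Y; Vantage would get 1.
Maximizing over -3, 1, Vantage chooses Deluxe. Subgame-perfect outcome: (Deluxe, Y) with payoffs (1, 9).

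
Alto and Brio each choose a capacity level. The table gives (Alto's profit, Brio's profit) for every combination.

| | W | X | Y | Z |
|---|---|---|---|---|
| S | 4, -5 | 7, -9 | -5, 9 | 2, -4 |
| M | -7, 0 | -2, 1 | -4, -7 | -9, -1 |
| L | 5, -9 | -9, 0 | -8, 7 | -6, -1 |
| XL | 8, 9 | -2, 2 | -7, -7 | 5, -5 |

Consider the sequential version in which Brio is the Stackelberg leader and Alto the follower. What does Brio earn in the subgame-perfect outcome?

9

Backward induction with Brio moving first.
- W: BR = XL, leader payoff 9.
- X: BR = S, leader payoff -9.
- Y: BR = M, leader payoff -7.
- Z: BR = XL, leader payoff -5.
Maximizing over 9, -9, -7, -5, Brio chooses W. Subgame-perfect outcome: (XL, W) with payoffs (8, 9).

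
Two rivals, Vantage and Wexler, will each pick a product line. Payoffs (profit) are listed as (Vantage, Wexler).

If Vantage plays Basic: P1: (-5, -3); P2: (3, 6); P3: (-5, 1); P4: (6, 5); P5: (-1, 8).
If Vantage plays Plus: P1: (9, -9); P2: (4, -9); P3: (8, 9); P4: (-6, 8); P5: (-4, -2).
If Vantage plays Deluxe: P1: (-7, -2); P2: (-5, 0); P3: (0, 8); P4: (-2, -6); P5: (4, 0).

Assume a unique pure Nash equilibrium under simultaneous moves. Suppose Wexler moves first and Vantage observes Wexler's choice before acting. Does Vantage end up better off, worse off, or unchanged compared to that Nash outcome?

Solve by backward induction (Wexler leads).
- P1: BR = Plus, leader payoff -9.
- P2: BR = Plus, leader payoff -9.
- P3: BR = Plus, leader payoff 9.
- P4: BR = Basic, leader payoff 5.
- P5: BR = Deluxe, leader payoff 0.
Wexler's induced payoffs are -9, -9, 9, 5, 0, so Wexler commits to P3. Subgame-perfect outcome: (Plus, P3) with payoffs (8, 9).
Under simultaneous play:
Vantage's best replies: P1→Plus; P2→Plus; P3→Plus; P4→Basic; P5→Deluxe.
Wexler's best replies: Basic→P5; Plus→P3; Deluxe→P3.
Only (Plus, P3) has each player best-responding; Nash payoffs (8, 9).
Vantage earns 8 sequentially versus 8 at the Nash outcome: unchanged.

unchanged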